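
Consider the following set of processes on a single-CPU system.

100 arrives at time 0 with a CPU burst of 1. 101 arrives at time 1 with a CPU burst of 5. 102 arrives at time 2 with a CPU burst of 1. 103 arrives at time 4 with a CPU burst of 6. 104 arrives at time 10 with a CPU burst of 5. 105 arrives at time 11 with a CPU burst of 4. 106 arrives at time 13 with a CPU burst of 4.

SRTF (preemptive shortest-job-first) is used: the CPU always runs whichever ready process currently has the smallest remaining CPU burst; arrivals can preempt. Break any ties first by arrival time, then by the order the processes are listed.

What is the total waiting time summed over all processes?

Schedule: | 100 0-1 | 101 1-2 | 102 2-3 | 101 3-7 | 103 7-13 | 105 13-17 | 106 17-21 | 104 21-26 |
Completion: 100=1  101=7  102=3  103=13  104=26  105=17  106=21
Waiting = turnaround − burst: 100=0, 101=1, 102=0, 103=3, 104=11, 105=2, 106=4
Total waiting = 0 + 1 + 0 + 3 + 11 + 2 + 4 = 21

21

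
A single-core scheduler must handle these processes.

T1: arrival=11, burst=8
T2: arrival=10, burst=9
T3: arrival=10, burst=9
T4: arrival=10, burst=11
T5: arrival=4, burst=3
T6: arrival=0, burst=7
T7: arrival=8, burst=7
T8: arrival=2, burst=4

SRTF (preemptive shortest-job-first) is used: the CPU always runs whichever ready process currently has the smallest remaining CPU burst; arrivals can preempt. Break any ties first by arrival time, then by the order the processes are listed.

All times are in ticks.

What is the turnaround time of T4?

Schedule: | T6 0-2 | T8 2-6 | T5 6-9 | T6 9-14 | T7 14-21 | T1 21-29 | T2 29-38 | T3 38-47 | T4 47-58 |
Completion: T1=29  T2=38  T3=47  T4=58  T5=9  T6=14  T7=21  T8=6
Turnaround(T4) = completion − arrival = 58 − 10 = 48

48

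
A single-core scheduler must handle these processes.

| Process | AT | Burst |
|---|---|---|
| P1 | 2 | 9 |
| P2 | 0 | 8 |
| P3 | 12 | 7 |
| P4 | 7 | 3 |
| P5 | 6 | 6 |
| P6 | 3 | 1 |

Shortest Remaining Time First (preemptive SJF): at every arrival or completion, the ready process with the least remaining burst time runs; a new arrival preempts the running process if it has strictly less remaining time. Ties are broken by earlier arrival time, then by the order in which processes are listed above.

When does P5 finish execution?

Schedule: | P2 0-3 | P6 3-4 | P2 4-9 | P4 9-12 | P5 12-18 | P3 18-25 | P1 25-34 |
Completion: P1=34  P2=9  P3=25  P4=12  P5=18  P6=4
Turnaround (C−A): P1=32  P2=9  P3=13  P4=5  P5=12  P6=1

18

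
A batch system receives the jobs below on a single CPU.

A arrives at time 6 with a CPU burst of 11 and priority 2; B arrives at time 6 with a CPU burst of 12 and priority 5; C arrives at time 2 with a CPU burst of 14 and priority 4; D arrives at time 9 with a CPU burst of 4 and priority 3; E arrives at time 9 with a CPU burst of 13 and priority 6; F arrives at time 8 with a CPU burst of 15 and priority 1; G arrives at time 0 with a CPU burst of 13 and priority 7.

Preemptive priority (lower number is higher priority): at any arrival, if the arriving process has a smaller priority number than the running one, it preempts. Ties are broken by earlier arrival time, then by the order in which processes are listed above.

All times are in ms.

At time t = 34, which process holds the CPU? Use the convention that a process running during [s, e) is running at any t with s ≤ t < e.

Gantt: | G 0-2 | C 2-6 | A 6-8 | F 8-23 | A 23-32 | D 32-36 | C 36-46 | B 46-58 | E 58-71 | G 71-82 |
Completion: A=32  B=58  C=46  D=36  E=71  F=23  G=82
Turnaround (C−A): A=26  B=52  C=44  D=27  E=62  F=15  G=82

D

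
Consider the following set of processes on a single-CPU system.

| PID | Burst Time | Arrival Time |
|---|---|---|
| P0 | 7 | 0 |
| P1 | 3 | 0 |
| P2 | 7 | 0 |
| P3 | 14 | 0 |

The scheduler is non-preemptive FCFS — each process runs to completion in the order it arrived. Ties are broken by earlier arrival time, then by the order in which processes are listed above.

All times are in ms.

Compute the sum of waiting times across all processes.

Timeline: | P0 0-7 | P1 7-10 | P2 10-17 | P3 17-31 |
Completion: P0=7  P1=10  P2=17  P3=31
Turnaround (C−A): P0=7  P1=10  P2=17  P3=31
Waiting = turnaround − burst: P0=0, P1=7, P2=10, P3=17
Total waiting = 0 + 7 + 10 + 17 = 34

34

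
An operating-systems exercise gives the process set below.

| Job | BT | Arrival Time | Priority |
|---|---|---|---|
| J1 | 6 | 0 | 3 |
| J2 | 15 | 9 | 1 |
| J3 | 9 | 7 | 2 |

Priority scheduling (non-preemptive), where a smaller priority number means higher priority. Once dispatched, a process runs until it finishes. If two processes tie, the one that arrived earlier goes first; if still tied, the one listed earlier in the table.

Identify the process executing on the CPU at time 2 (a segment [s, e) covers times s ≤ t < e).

Timeline: | J1 0-6 | idle 6-7 | J3 7-16 | J2 16-31 |
Completion: J1=6  J2=31  J3=16

J1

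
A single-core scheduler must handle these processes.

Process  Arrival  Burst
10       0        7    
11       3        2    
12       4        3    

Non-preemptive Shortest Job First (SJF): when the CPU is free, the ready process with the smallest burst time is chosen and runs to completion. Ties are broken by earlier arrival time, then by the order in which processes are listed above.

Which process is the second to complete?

11

Gantt: | 10 0-7 | 11 7-9 | 12 9-12 |
Completion: 10=7  11=9  12=12
Turnaround (C−A): 10=7  11=6  12=8
Finish order: 10 → 11 → 12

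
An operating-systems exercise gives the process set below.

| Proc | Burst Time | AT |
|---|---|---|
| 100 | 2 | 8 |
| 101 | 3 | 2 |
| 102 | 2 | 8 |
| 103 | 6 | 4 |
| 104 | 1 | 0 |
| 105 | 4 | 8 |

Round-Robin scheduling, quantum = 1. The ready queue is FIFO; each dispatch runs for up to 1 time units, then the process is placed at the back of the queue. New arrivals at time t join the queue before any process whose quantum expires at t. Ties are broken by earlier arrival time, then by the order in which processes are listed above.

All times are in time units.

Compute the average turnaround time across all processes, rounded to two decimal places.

6.83

Schedule: | 104 0-1 | idle 1-2 | 101 2-4 | 103 4-5 | 101 5-6 | 103 6-8 | 100 8-9 | 102 9-10 | 105 10-11 | 103 11-12 | 100 12-13 | 102 13-14 | 105 14-15 | 103 15-16 | 105 16-17 | 103 17-18 | 105 18-19 |
Completion: 100=13  101=6  102=14  103=18  104=1  105=19
Turnaround (C−A): 100=5  101=4  102=6  103=14  104=1  105=11
Turnaround times: 100=5, 101=4, 102=6, 103=14, 104=1, 105=11
Average turnaround = (5+4+6+14+1+11) / 6 = 41/6 = 6.83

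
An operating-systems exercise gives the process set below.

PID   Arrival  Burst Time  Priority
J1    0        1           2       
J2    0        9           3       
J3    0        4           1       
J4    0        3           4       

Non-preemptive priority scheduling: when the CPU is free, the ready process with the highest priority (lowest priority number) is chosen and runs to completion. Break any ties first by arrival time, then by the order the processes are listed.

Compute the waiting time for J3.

Schedule: | J3 0-4 | J1 4-5 | J2 5-14 | J4 14-17 |
Completion: J1=5  J2=14  J3=4  J4=17
Waiting(J3) = turnaround − burst = 4 − 4 = 0

0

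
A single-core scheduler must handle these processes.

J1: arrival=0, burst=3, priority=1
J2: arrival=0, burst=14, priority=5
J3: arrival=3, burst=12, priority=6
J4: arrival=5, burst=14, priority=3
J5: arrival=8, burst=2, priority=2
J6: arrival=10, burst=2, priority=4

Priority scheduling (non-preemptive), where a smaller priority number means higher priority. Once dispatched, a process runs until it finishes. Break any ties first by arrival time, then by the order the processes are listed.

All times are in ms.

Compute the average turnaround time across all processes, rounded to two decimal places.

Gantt: | J1 0-3 | J2 3-17 | J5 17-19 | J4 19-33 | J6 33-35 | J3 35-47 |
Completion: J1=3  J2=17  J3=47  J4=33  J5=19  J6=35
Turnaround (C−A): J1=3  J2=17  J3=44  J4=28  J5=11  J6=25
Turnaround times: J1=3, J2=17, J3=44, J4=28, J5=11, J6=25
Average turnaround = (3+17+44+28+11+25) / 6 = 128/6 = 21.33

21.33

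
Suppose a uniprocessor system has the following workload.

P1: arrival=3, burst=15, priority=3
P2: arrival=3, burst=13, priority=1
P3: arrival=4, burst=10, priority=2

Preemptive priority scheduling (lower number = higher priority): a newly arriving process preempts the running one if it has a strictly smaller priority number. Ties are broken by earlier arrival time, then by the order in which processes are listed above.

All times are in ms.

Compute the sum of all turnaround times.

73

Gantt: | idle 0-3 | P2 3-16 | P3 16-26 | P1 26-41 |
Completion: P1=41  P2=16  P3=26
Turnaround (C−A): P1=38  P2=13  P3=22
Turnaround = completion − arrival: P1=38, P2=13, P3=22
Total turnaround = 38 + 13 + 22 = 73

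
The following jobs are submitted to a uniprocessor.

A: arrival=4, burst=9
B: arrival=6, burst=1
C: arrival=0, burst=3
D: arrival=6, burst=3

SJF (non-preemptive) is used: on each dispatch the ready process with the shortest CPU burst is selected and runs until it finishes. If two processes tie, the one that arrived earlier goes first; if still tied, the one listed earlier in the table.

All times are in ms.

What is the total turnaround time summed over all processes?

Schedule: | C 0-3 | idle 3-4 | A 4-13 | B 13-14 | D 14-17 |
Completion: A=13  B=14  C=3  D=17
Turnaround (C−A): A=9  B=8  C=3  D=11
Turnaround = completion − arrival: A=9, B=8, C=3, D=11
Total turnaround = 9 + 8 + 3 + 11 = 31

31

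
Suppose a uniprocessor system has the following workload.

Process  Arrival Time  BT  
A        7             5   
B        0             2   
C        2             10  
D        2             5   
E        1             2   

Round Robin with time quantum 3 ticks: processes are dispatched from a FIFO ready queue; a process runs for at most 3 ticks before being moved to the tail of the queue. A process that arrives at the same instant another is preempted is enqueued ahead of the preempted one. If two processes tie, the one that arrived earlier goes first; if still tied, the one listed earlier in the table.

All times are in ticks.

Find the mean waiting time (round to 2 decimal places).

Timeline: | B 0-2 | E 2-4 | C 4-7 | D 7-10 | A 10-13 | C 13-16 | D 16-18 | A 18-20 | C 20-24 |
Completion: A=20  B=2  C=24  D=18  E=4
Turnaround (C−A): A=13  B=2  C=22  D=16  E=3
Waiting times: A=8, B=0, C=12, D=11, E=1
Average waiting = (8+0+12+11+1) / 5 = 32/5 = 6.40

6.40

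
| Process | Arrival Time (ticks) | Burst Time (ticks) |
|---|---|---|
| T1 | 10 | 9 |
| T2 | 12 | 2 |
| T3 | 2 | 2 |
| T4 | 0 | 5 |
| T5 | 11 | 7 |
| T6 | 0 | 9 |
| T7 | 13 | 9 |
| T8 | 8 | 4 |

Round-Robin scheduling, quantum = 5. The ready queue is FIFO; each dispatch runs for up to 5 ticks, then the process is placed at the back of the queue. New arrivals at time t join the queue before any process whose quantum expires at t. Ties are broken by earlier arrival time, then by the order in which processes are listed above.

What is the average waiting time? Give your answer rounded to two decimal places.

Timeline: | T4 0-5 | T6 5-10 | T3 10-12 | T8 12-16 | T1 16-21 | T6 21-25 | T5 25-30 | T2 30-32 | T7 32-37 | T1 37-41 | T5 41-43 | T7 43-47 |
Completion: T1=41  T2=32  T3=12  T4=5  T5=43  T6=25  T7=47  T8=16
Turnaround (C−A): T1=31  T2=20  T3=10  T4=5  T5=32  T6=25  T7=34  T8=8
Waiting times: T1=22, T2=18, T3=8, T4=0, T5=25, T6=16, T7=25, T8=4
Average waiting = (22+18+8+0+25+16+25+4) / 8 = 118/8 = 14.75

14.75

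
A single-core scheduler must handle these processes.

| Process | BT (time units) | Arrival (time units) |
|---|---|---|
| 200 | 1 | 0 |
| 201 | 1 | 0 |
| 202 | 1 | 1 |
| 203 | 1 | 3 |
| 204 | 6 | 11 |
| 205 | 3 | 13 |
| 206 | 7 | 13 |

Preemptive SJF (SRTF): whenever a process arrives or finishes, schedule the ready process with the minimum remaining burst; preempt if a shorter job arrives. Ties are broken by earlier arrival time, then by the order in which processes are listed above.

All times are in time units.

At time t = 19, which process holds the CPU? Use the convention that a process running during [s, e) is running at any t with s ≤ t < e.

204

Gantt: | 200 0-1 | 201 1-2 | 202 2-3 | 203 3-4 | idle 4-11 | 204 11-13 | 205 13-16 | 204 16-20 | 206 20-27 |
Completion: 200=1  201=2  202=3  203=4  204=20  205=16  206=27
Turnaround (C−A): 200=1  201=2  202=2  203=1  204=9  205=3  206=14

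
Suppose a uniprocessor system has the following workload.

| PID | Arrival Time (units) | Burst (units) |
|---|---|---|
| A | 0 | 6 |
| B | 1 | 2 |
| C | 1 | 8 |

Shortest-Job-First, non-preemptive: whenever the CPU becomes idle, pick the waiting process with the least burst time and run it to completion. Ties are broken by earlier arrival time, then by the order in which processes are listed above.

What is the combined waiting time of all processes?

Gantt: | A 0-6 | B 6-8 | C 8-16 |
Completion: A=6  B=8  C=16
Turnaround (C−A): A=6  B=7  C=15
Waiting = turnaround − burst: A=0, B=5, C=7
Total waiting = 0 + 5 + 7 = 12

12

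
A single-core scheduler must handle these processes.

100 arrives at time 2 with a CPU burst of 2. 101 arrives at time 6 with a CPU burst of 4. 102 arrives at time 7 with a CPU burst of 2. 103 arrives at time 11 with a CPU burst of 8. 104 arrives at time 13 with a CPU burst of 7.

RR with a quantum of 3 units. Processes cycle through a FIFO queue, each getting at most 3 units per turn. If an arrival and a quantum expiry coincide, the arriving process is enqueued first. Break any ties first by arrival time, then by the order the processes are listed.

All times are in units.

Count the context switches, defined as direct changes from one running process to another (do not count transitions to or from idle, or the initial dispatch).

Gantt: | idle 0-2 | 100 2-4 | idle 4-6 | 101 6-9 | 102 9-11 | 101 11-12 | 103 12-15 | 104 15-18 | 103 18-21 | 104 21-24 | 103 24-26 | 104 26-27 |
Completion: 100=4  101=12  102=11  103=26  104=27

8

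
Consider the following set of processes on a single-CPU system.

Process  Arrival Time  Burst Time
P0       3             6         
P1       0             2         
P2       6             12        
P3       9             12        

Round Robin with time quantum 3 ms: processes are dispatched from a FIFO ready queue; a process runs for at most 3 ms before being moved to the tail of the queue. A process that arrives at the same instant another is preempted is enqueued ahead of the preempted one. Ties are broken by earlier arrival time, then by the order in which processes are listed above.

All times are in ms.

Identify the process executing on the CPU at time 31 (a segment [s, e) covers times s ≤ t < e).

Timeline: | P1 0-2 | idle 2-3 | P0 3-6 | P2 6-9 | P0 9-12 | P3 12-15 | P2 15-18 | P3 18-21 | P2 21-24 | P3 24-27 | P2 27-30 | P3 30-33 |
Completion: P0=12  P1=2  P2=30  P3=33

P3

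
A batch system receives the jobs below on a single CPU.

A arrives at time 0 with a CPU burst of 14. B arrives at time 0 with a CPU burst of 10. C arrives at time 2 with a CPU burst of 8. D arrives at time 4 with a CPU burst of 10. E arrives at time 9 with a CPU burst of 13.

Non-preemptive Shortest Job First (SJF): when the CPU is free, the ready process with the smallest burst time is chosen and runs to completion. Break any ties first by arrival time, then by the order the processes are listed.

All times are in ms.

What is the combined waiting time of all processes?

82

Timeline: | B 0-10 | C 10-18 | D 18-28 | E 28-41 | A 41-55 |
Completion: A=55  B=10  C=18  D=28  E=41
Waiting = turnaround − burst: A=41, B=0, C=8, D=14, E=19
Total waiting = 41 + 0 + 8 + 14 + 19 = 82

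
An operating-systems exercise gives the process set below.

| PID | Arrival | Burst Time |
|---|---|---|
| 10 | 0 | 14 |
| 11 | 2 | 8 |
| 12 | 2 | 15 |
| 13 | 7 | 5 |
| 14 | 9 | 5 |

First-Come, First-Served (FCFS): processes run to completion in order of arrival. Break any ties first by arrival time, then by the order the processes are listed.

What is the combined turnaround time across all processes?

Gantt: | 10 0-14 | 11 14-22 | 12 22-37 | 13 37-42 | 14 42-47 |
Completion: 10=14  11=22  12=37  13=42  14=47
Turnaround = completion − arrival: 10=14, 11=20, 12=35, 13=35, 14=38
Total turnaround = 14 + 20 + 35 + 35 + 38 = 142

142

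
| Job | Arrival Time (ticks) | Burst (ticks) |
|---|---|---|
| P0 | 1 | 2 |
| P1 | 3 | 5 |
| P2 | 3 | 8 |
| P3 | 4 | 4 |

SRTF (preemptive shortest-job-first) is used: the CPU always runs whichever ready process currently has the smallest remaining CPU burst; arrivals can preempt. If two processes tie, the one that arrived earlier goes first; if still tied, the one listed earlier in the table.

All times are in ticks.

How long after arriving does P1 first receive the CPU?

Timeline: | idle 0-1 | P0 1-3 | P1 3-8 | P3 8-12 | P2 12-20 |
Completion: P0=3  P1=8  P2=20  P3=12
Response(P1) = first start − arrival = 3 − 3 = 0

0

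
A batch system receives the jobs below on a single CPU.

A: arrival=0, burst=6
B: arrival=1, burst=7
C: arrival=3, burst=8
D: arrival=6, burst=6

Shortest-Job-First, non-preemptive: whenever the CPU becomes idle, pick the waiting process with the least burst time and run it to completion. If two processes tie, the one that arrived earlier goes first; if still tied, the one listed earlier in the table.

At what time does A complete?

Schedule: | A 0-6 | D 6-12 | B 12-19 | C 19-27 |
Completion: A=6  B=19  C=27  D=12
Turnaround (C−A): A=6  B=18  C=24  D=6

6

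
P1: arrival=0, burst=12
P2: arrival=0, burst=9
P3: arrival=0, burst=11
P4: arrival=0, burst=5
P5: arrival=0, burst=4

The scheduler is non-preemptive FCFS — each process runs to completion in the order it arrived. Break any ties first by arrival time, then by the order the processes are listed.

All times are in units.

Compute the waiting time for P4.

Timeline: | P1 0-12 | P2 12-21 | P3 21-32 | P4 32-37 | P5 37-41 |
Completion: P1=12  P2=21  P3=32  P4=37  P5=41
Turnaround (C−A): P1=12  P2=21  P3=32  P4=37  P5=41
Waiting(P4) = turnaround − burst = 37 − 5 = 32

32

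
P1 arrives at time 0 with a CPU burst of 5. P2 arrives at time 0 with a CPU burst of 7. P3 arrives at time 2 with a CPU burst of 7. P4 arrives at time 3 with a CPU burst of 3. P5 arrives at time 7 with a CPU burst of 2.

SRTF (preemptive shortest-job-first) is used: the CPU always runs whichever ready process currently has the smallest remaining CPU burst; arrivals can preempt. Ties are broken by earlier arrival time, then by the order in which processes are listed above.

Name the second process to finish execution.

P4

Gantt: | P1 0-5 | P4 5-8 | P5 8-10 | P2 10-17 | P3 17-24 |
Completion: P1=5  P2=17  P3=24  P4=8  P5=10
Turnaround (C−A): P1=5  P2=17  P3=22  P4=5  P5=3
Finish order: P1 → P4 → P5 → P2 → P3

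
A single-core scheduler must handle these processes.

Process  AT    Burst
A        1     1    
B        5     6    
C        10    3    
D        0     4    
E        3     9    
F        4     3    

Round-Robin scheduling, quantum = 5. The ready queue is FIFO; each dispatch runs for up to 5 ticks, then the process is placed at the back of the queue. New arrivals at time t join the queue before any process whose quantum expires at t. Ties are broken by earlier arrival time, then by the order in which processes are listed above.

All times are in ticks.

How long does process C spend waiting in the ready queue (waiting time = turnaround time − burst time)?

8

Gantt: | D 0-4 | A 4-5 | E 5-10 | F 10-13 | B 13-18 | C 18-21 | E 21-25 | B 25-26 |
Completion: A=5  B=26  C=21  D=4  E=25  F=13
Turnaround (C−A): A=4  B=21  C=11  D=4  E=22  F=9
Waiting(C) = turnaround − burst = 11 − 3 = 8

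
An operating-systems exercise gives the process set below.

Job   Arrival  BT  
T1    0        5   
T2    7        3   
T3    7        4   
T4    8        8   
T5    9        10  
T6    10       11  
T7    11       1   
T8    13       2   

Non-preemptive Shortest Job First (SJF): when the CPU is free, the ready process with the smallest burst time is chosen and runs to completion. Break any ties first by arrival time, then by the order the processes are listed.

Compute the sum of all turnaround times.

Schedule: | T1 0-5 | idle 5-7 | T2 7-10 | T3 10-14 | T7 14-15 | T8 15-17 | T4 17-25 | T5 25-35 | T6 35-46 |
Completion: T1=5  T2=10  T3=14  T4=25  T5=35  T6=46  T7=15  T8=17
Turnaround (C−A): T1=5  T2=3  T3=7  T4=17  T5=26  T6=36  T7=4  T8=4
Turnaround = completion − arrival: T1=5, T2=3, T3=7, T4=17, T5=26, T6=36, T7=4, T8=4
Total turnaround = 5 + 3 + 7 + 17 + 26 + 36 + 4 + 4 = 102

102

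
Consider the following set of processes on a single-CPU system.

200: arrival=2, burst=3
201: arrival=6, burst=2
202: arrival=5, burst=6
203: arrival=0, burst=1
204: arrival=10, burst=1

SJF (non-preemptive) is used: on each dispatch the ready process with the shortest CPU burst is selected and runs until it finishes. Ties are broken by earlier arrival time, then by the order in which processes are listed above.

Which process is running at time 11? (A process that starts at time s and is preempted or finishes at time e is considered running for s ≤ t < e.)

Schedule: | 203 0-1 | idle 1-2 | 200 2-5 | 202 5-11 | 204 11-12 | 201 12-14 |
Completion: 200=5  201=14  202=11  203=1  204=12
Turnaround (C−A): 200=3  201=8  202=6  203=1  204=2

204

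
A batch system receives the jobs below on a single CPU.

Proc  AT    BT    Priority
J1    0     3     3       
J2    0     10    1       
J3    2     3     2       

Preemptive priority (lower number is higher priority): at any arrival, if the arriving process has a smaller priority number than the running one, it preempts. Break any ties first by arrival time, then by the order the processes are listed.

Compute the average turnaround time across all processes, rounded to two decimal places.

12.33

Gantt: | J2 0-10 | J3 10-13 | J1 13-16 |
Completion: J1=16  J2=10  J3=13
Turnaround (C−A): J1=16  J2=10  J3=11
Turnaround times: J1=16, J2=10, J3=11
Average turnaround = (16+10+11) / 3 = 37/3 = 12.33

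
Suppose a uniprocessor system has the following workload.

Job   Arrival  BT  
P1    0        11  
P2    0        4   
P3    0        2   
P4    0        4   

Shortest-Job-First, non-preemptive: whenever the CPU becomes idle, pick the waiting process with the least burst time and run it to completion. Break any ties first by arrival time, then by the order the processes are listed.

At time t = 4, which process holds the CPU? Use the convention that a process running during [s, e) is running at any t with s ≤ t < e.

P2

Gantt: | P3 0-2 | P2 2-6 | P4 6-10 | P1 10-21 |
Completion: P1=21  P2=6  P3=2  P4=10
Turnaround (C−A): P1=21  P2=6  P3=2  P4=10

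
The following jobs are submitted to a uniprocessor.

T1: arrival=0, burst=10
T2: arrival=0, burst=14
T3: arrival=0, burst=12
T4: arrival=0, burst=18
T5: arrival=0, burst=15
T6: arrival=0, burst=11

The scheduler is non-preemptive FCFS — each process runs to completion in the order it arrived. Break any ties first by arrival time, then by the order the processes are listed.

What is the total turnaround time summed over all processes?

Timeline: | T1 0-10 | T2 10-24 | T3 24-36 | T4 36-54 | T5 54-69 | T6 69-80 |
Completion: T1=10  T2=24  T3=36  T4=54  T5=69  T6=80
Turnaround (C−A): T1=10  T2=24  T3=36  T4=54  T5=69  T6=80
Turnaround = completion − arrival: T1=10, T2=24, T3=36, T4=54, T5=69, T6=80
Total turnaround = 10 + 24 + 36 + 54 + 69 + 80 = 273

273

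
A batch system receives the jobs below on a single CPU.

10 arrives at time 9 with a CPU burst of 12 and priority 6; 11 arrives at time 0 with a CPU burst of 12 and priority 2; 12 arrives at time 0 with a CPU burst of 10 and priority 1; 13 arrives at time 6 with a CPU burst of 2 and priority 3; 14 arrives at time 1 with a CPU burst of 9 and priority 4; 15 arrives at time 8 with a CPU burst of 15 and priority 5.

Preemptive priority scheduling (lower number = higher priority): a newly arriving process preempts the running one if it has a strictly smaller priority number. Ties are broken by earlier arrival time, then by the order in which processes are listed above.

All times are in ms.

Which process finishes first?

12

Gantt: | 12 0-10 | 11 10-22 | 13 22-24 | 14 24-33 | 15 33-48 | 10 48-60 |
Completion: 10=60  11=22  12=10  13=24  14=33  15=48
Finish order: 12 → 11 → 13 → 14 → 15 → 10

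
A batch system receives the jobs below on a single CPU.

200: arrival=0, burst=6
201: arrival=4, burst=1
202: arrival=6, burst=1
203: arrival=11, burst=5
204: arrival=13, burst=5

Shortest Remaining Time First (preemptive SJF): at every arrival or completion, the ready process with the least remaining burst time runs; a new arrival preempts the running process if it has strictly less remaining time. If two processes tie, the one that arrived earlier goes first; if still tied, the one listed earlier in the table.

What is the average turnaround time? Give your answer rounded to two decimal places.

Timeline: | 200 0-4 | 201 4-5 | 200 5-7 | 202 7-8 | idle 8-11 | 203 11-16 | 204 16-21 |
Completion: 200=7  201=5  202=8  203=16  204=21
Turnaround (C−A): 200=7  201=1  202=2  203=5  204=8
Turnaround times: 200=7, 201=1, 202=2, 203=5, 204=8
Average turnaround = (7+1+2+5+8) / 5 = 23/5 = 4.60

4.60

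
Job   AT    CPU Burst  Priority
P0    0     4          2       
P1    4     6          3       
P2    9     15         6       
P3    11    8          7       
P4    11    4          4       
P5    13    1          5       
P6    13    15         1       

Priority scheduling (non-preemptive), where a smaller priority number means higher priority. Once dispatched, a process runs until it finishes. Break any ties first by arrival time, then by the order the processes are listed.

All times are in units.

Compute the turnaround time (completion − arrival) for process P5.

32

Schedule: | P0 0-4 | P1 4-10 | P2 10-25 | P6 25-40 | P4 40-44 | P5 44-45 | P3 45-53 |
Completion: P0=4  P1=10  P2=25  P3=53  P4=44  P5=45  P6=40
Turnaround(P5) = completion − arrival = 45 − 13 = 32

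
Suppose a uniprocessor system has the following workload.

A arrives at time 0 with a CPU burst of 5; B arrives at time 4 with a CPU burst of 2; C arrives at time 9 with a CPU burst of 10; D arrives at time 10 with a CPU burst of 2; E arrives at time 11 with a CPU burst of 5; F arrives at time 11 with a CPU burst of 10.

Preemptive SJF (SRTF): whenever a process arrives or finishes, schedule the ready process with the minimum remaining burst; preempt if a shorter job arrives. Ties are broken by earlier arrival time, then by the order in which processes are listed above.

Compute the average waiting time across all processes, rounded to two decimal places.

Schedule: | A 0-5 | B 5-7 | idle 7-9 | C 9-10 | D 10-12 | E 12-17 | C 17-26 | F 26-36 |
Completion: A=5  B=7  C=26  D=12  E=17  F=36
Waiting times: A=0, B=1, C=7, D=0, E=1, F=15
Average waiting = (0+1+7+0+1+15) / 6 = 24/6 = 4.00

4.00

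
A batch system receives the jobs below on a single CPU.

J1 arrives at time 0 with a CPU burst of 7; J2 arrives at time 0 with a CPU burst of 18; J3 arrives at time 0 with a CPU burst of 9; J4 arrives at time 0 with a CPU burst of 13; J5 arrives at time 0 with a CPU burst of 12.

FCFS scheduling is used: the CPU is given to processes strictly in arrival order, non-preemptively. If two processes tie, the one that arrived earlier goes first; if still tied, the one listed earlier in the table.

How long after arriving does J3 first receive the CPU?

25

Gantt: | J1 0-7 | J2 7-25 | J3 25-34 | J4 34-47 | J5 47-59 |
Completion: J1=7  J2=25  J3=34  J4=47  J5=59
Turnaround (C−A): J1=7  J2=25  J3=34  J4=47  J5=59
Response(J3) = first start − arrival = 25 − 0 = 25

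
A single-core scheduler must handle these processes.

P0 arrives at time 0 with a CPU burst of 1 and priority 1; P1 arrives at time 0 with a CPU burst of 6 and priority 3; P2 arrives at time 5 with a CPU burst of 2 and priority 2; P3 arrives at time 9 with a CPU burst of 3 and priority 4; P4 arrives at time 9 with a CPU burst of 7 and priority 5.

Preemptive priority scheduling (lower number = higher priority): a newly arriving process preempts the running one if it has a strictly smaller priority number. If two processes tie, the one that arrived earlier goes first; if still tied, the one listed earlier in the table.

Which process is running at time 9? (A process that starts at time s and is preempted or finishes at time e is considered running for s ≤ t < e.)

P3

Timeline: | P0 0-1 | P1 1-5 | P2 5-7 | P1 7-9 | P3 9-12 | P4 12-19 |
Completion: P0=1  P1=9  P2=7  P3=12  P4=19
Turnaround (C−A): P0=1  P1=9  P2=2  P3=3  P4=10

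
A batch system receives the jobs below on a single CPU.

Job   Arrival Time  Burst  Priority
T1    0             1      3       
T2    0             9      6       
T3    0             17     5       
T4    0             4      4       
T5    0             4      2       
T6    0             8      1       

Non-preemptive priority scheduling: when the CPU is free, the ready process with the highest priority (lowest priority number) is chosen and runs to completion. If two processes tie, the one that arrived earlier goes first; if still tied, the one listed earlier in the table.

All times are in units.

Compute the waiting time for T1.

Timeline: | T6 0-8 | T5 8-12 | T1 12-13 | T4 13-17 | T3 17-34 | T2 34-43 |
Completion: T1=13  T2=43  T3=34  T4=17  T5=12  T6=8
Waiting(T1) = turnaround − burst = 13 − 1 = 12

12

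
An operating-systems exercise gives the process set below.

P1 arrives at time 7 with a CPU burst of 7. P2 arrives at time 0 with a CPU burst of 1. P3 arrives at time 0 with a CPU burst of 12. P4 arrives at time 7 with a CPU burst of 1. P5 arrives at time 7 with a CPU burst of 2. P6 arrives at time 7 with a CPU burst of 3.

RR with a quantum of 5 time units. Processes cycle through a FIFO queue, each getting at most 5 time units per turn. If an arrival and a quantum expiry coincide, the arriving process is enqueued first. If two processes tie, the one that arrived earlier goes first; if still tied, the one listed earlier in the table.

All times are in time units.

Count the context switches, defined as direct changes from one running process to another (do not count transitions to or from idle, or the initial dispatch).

7

Schedule: | P2 0-1 | P3 1-11 | P1 11-16 | P4 16-17 | P5 17-19 | P6 19-22 | P3 22-24 | P1 24-26 |
Completion: P1=26  P2=1  P3=24  P4=17  P5=19  P6=22
Turnaround (C−A): P1=19  P2=1  P3=24  P4=10  P5=12  P6=15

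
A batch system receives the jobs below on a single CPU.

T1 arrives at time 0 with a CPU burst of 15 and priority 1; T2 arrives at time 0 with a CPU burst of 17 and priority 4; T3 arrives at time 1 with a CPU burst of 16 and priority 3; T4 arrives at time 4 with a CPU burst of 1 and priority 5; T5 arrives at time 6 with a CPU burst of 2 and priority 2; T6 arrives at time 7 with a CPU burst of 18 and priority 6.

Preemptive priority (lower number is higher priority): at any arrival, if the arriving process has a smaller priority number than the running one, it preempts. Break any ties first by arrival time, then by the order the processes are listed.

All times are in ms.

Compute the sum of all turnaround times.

217

Gantt: | T1 0-15 | T5 15-17 | T3 17-33 | T2 33-50 | T4 50-51 | T6 51-69 |
Completion: T1=15  T2=50  T3=33  T4=51  T5=17  T6=69
Turnaround (C−A): T1=15  T2=50  T3=32  T4=47  T5=11  T6=62
Turnaround = completion − arrival: T1=15, T2=50, T3=32, T4=47, T5=11, T6=62
Total turnaround = 15 + 50 + 32 + 47 + 11 + 62 = 217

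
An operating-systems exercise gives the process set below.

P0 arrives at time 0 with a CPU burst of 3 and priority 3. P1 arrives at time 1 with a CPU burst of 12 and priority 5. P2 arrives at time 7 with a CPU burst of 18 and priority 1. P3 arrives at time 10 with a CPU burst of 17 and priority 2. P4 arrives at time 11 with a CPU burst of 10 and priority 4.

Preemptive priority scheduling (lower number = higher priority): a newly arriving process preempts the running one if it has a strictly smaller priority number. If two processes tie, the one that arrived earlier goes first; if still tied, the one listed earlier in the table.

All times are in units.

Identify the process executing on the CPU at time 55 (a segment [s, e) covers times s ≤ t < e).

Gantt: | P0 0-3 | P1 3-7 | P2 7-25 | P3 25-42 | P4 42-52 | P1 52-60 |
Completion: P0=3  P1=60  P2=25  P3=42  P4=52
Turnaround (C−A): P0=3  P1=59  P2=18  P3=32  P4=41

P1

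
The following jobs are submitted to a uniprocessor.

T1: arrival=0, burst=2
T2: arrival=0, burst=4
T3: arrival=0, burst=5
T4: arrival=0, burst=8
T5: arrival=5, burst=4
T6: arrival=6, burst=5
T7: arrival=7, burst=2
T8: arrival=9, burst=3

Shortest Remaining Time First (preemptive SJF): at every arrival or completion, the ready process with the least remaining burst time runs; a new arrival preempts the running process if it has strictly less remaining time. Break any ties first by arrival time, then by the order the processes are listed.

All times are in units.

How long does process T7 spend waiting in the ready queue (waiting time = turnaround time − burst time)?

0

Schedule: | T1 0-2 | T2 2-6 | T5 6-7 | T7 7-9 | T5 9-12 | T8 12-15 | T3 15-20 | T6 20-25 | T4 25-33 |
Completion: T1=2  T2=6  T3=20  T4=33  T5=12  T6=25  T7=9  T8=15
Turnaround (C−A): T1=2  T2=6  T3=20  T4=33  T5=7  T6=19  T7=2  T8=6
Waiting(T7) = turnaround − burst = 2 − 2 = 0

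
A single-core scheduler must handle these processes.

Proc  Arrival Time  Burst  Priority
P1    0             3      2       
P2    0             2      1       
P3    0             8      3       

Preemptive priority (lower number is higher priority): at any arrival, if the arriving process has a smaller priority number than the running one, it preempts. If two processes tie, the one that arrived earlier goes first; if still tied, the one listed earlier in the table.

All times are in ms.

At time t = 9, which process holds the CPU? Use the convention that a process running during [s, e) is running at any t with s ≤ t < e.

P3

Gantt: | P2 0-2 | P1 2-5 | P3 5-13 |
Completion: P1=5  P2=2  P3=13
Turnaround (C−A): P1=5  P2=2  P3=13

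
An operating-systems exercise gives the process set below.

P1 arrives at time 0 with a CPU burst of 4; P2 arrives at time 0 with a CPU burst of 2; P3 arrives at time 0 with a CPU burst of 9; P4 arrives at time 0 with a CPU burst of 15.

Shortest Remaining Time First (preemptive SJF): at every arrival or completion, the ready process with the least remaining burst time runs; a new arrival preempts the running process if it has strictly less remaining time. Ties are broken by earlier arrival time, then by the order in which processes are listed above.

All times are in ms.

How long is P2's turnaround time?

Timeline: | P2 0-2 | P1 2-6 | P3 6-15 | P4 15-30 |
Completion: P1=6  P2=2  P3=15  P4=30
Turnaround (C−A): P1=6  P2=2  P3=15  P4=30
Turnaround(P2) = completion − arrival = 2 − 0 = 2

2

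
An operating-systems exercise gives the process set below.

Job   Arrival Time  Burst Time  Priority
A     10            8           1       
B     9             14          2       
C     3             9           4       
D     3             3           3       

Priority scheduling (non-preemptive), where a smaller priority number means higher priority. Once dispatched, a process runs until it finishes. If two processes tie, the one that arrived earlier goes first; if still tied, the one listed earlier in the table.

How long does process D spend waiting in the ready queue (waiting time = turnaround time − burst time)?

0

Gantt: | idle 0-3 | D 3-6 | C 6-15 | A 15-23 | B 23-37 |
Completion: A=23  B=37  C=15  D=6
Turnaround (C−A): A=13  B=28  C=12  D=3
Waiting(D) = turnaround − burst = 3 − 3 = 0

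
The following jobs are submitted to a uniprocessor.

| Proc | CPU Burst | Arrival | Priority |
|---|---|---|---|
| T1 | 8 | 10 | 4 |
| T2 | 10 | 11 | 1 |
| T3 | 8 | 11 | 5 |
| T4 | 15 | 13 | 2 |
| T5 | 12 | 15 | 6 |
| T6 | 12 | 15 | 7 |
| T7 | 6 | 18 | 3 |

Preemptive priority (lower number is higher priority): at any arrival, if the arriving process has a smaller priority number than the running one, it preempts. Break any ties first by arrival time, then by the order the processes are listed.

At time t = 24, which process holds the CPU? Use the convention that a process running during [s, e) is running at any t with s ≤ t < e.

T4

Schedule: | idle 0-10 | T1 10-11 | T2 11-21 | T4 21-36 | T7 36-42 | T1 42-49 | T3 49-57 | T5 57-69 | T6 69-81 |
Completion: T1=49  T2=21  T3=57  T4=36  T5=69  T6=81  T7=42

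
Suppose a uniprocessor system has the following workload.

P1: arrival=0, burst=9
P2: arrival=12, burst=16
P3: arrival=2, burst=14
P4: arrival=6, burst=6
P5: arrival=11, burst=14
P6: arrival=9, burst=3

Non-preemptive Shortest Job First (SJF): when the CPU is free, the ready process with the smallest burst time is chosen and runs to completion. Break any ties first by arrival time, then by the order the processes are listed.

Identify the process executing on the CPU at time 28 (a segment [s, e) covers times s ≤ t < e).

Gantt: | P1 0-9 | P6 9-12 | P4 12-18 | P3 18-32 | P5 32-46 | P2 46-62 |
Completion: P1=9  P2=62  P3=32  P4=18  P5=46  P6=12
Turnaround (C−A): P1=9  P2=50  P3=30  P4=12  P5=35  P6=3

P3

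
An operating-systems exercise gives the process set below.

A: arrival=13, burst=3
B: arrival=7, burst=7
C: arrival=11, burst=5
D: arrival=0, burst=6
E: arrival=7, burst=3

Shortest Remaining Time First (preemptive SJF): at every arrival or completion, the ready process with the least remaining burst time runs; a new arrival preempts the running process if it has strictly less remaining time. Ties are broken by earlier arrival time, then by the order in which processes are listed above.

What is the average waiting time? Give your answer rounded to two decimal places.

2.80

Timeline: | D 0-6 | idle 6-7 | E 7-10 | B 10-11 | C 11-16 | A 16-19 | B 19-25 |
Completion: A=19  B=25  C=16  D=6  E=10
Waiting times: A=3, B=11, C=0, D=0, E=0
Average waiting = (3+11+0+0+0) / 5 = 14/5 = 2.80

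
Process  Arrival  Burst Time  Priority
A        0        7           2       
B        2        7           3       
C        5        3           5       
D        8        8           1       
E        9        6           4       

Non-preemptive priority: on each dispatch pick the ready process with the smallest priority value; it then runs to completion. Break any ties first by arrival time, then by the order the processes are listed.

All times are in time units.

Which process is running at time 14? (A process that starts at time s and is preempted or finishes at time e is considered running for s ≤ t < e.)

Gantt: | A 0-7 | B 7-14 | D 14-22 | E 22-28 | C 28-31 |
Completion: A=7  B=14  C=31  D=22  E=28
Turnaround (C−A): A=7  B=12  C=26  D=14  E=19

D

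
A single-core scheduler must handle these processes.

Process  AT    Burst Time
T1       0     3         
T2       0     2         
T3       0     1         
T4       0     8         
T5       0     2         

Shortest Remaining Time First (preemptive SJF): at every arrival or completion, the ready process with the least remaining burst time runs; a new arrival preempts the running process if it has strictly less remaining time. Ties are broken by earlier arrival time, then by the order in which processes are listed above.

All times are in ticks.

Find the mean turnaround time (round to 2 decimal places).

6.60

Gantt: | T3 0-1 | T2 1-3 | T5 3-5 | T1 5-8 | T4 8-16 |
Completion: T1=8  T2=3  T3=1  T4=16  T5=5
Turnaround (C−A): T1=8  T2=3  T3=1  T4=16  T5=5
Turnaround times: T1=8, T2=3, T3=1, T4=16, T5=5
Average turnaround = (8+3+1+16+5) / 5 = 33/5 = 6.60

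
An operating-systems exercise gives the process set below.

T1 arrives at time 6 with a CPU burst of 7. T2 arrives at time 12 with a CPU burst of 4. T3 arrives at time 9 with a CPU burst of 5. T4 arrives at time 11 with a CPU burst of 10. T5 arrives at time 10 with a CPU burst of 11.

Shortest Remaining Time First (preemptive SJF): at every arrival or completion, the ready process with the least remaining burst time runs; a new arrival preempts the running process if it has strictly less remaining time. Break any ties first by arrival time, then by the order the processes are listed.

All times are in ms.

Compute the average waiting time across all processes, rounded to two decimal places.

Gantt: | idle 0-6 | T1 6-13 | T2 13-17 | T3 17-22 | T4 22-32 | T5 32-43 |
Completion: T1=13  T2=17  T3=22  T4=32  T5=43
Turnaround (C−A): T1=7  T2=5  T3=13  T4=21  T5=33
Waiting times: T1=0, T2=1, T3=8, T4=11, T5=22
Average waiting = (0+1+8+11+22) / 5 = 42/5 = 8.40

8.40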